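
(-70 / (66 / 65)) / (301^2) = -325 / 427119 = -0.00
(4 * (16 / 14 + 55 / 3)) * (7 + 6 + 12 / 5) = 17996 / 15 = 1199.73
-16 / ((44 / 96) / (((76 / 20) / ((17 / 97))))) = -707712 / 935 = -756.91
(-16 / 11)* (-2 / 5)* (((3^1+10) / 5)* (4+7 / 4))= 2392 / 275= 8.70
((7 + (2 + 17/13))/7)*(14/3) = 268/39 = 6.87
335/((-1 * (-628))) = 335/628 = 0.53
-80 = -80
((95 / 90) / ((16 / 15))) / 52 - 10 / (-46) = 27145 / 114816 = 0.24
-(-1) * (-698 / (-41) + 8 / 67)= 17.14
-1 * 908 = -908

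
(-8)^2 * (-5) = -320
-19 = -19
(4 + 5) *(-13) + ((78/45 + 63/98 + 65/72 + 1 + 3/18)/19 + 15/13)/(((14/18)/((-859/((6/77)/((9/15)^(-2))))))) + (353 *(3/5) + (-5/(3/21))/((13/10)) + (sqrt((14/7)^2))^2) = -203791933343/3734640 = -54568.03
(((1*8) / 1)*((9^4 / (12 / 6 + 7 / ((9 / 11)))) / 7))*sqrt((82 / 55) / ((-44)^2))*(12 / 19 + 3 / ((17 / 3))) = 1771470*sqrt(4510) / 5198039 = 22.89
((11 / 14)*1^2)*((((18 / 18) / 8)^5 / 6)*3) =11 / 917504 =0.00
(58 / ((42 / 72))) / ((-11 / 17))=-11832 / 77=-153.66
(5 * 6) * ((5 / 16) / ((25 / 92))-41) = -1195.50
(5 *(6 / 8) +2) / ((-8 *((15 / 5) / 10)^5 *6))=-71875 / 1458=-49.30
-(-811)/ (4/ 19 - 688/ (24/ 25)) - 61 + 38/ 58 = -61.48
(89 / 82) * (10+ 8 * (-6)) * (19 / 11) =-32129 / 451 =-71.24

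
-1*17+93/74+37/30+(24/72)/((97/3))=-780586/53835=-14.50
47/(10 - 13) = -47/3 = -15.67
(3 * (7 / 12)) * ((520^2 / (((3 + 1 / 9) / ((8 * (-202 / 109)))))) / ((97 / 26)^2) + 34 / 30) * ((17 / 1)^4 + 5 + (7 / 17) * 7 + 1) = -1179703166847799574 / 87174385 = -13532681266.95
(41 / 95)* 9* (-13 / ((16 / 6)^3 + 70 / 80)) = -1036152 / 407075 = -2.55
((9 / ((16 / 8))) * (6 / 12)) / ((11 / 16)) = 36 / 11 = 3.27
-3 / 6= -1 / 2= -0.50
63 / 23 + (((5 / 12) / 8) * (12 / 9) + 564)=938635 / 1656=566.81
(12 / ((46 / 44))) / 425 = 264 / 9775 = 0.03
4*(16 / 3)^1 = 64 / 3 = 21.33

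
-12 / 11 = -1.09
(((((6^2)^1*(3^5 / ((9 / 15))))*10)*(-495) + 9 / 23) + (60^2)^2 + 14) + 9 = -59210976.61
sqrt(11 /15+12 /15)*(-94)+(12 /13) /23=12 /299 - 94*sqrt(345) /15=-116.36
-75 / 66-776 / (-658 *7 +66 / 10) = -489565 / 505934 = -0.97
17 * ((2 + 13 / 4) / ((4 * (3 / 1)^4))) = 119 / 432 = 0.28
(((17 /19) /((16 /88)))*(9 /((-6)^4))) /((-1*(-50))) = 187 /273600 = 0.00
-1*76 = -76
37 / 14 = 2.64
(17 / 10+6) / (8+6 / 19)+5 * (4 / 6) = 20189 / 4740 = 4.26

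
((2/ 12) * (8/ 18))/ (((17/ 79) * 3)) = 158/ 1377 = 0.11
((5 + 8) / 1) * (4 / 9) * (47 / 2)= 1222 / 9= 135.78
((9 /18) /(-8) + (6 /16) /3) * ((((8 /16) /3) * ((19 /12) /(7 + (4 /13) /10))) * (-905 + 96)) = -999115 /526464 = -1.90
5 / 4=1.25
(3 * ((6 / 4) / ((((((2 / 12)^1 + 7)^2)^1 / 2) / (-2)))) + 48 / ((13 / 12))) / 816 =44025 / 817258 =0.05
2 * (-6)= -12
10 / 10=1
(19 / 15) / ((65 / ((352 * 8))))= 54.88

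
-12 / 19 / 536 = -3 / 2546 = -0.00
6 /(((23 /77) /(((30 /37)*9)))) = 124740 /851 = 146.58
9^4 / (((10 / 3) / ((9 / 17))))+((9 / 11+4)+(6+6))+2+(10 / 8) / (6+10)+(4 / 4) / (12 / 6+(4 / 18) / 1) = 63513427 / 59840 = 1061.39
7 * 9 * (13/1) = 819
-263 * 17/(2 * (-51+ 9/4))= 8942/195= 45.86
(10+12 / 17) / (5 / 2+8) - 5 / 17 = 37 / 51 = 0.73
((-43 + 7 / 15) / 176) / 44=-29 / 5280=-0.01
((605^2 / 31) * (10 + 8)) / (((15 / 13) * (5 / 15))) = 552579.68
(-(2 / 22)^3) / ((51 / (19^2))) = -0.01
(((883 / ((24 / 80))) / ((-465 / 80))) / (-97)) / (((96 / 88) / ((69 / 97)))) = 8935960 / 2625111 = 3.40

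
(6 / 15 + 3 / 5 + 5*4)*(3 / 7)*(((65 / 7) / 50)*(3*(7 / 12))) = 117 / 40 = 2.92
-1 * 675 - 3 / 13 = -8778 / 13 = -675.23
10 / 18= 5 / 9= 0.56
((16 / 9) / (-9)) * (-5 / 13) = 80 / 1053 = 0.08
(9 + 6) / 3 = 5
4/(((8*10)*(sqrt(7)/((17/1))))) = 17*sqrt(7)/140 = 0.32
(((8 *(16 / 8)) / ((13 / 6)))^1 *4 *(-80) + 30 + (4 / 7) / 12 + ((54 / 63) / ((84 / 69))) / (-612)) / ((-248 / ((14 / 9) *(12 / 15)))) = 606345283 / 51793560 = 11.71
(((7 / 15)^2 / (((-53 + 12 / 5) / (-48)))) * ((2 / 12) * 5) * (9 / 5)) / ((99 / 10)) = 784 / 25047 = 0.03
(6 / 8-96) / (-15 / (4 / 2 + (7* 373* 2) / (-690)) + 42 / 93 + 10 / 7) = -52940839 / 2542324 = -20.82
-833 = -833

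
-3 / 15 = -1 / 5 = -0.20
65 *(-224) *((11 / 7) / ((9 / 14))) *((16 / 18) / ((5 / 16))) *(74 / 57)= -606814208 / 4617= -131430.41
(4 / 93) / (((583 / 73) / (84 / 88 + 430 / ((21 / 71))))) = 98126746 / 12524589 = 7.83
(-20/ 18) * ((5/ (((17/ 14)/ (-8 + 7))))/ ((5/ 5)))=700/ 153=4.58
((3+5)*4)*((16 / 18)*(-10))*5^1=-12800 / 9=-1422.22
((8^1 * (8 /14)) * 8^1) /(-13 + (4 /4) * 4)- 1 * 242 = -15502 /63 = -246.06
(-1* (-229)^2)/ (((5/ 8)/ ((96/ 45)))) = -13424896/ 75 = -178998.61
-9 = -9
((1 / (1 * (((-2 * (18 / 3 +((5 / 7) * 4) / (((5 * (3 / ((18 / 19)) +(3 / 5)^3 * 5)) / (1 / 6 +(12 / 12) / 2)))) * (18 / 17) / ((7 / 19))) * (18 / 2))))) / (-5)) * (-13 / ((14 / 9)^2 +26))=-6898073 / 23753233040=-0.00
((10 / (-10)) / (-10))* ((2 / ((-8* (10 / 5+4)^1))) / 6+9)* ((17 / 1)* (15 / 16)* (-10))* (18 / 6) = -429.98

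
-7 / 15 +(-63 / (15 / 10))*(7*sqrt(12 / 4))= -294*sqrt(3)- 7 / 15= -509.69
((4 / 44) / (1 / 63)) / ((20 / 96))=1512 / 55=27.49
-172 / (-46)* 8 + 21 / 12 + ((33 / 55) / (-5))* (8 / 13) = 944517 / 29900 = 31.59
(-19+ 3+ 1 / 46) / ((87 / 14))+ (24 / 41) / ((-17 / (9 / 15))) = -6024799 / 2324495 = -2.59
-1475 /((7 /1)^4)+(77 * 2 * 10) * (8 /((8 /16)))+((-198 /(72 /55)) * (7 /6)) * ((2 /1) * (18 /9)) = 344786755 /14406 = 23933.55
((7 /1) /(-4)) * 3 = -21 /4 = -5.25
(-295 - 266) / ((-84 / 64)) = 2992 / 7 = 427.43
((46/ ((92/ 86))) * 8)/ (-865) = -344/ 865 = -0.40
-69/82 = -0.84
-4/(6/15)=-10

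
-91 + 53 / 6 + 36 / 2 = -64.17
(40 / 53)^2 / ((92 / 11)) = 4400 / 64607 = 0.07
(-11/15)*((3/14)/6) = -11/420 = -0.03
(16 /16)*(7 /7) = 1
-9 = -9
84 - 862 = -778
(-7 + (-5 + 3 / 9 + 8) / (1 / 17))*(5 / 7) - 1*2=33.48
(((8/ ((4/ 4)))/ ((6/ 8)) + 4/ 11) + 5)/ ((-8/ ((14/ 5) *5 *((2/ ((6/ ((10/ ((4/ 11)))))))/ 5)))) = -3703/ 72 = -51.43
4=4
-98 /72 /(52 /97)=-4753 /1872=-2.54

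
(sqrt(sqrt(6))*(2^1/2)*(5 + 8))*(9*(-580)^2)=39358800*6^(1/4)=61599850.97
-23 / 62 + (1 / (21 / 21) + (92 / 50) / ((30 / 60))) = 6679 / 1550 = 4.31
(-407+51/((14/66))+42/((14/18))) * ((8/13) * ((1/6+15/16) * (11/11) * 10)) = -208820/273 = -764.91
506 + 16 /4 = 510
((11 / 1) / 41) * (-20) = -220 / 41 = -5.37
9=9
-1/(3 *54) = -1/162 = -0.01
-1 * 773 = -773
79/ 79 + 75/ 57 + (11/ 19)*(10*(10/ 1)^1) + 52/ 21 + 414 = 190198/ 399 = 476.69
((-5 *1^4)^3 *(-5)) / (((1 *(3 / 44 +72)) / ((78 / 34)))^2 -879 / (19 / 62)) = -3885310000 / 11696059373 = -0.33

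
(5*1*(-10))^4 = 6250000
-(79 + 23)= -102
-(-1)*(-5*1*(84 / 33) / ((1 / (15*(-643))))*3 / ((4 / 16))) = 16203600 / 11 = 1473054.55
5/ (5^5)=1/ 625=0.00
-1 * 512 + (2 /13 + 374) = -1792 /13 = -137.85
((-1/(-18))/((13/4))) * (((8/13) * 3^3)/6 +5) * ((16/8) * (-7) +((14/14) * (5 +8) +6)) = 1010/1521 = 0.66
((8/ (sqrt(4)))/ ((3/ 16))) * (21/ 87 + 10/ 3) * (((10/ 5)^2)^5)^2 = 20870856704/ 261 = 79964968.21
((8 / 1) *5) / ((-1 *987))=-40 / 987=-0.04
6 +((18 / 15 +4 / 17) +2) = 802 / 85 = 9.44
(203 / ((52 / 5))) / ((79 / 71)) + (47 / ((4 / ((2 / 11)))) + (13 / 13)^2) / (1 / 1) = 20.68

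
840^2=705600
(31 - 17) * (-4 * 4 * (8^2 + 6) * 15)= -235200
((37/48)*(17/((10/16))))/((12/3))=629/120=5.24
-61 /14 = -4.36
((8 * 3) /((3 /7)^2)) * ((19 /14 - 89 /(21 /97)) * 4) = -1927408 /9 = -214156.44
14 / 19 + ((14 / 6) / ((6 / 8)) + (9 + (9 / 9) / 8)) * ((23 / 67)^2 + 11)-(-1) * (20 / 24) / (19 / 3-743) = 30937347161 / 226191732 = 136.77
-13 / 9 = -1.44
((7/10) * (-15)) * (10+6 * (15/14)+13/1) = -309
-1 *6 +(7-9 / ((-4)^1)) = 13 / 4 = 3.25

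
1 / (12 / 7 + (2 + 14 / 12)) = 0.20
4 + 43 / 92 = 4.47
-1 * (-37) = 37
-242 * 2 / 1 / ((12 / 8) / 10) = -9680 / 3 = -3226.67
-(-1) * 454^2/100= 51529/25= 2061.16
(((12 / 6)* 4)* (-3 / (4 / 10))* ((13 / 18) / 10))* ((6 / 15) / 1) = -26 / 15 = -1.73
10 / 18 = 0.56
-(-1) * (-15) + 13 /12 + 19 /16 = -611 /48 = -12.73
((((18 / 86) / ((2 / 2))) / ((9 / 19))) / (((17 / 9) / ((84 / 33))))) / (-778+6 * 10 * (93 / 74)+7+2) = -177156 / 206356183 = -0.00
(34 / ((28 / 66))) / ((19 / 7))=29.53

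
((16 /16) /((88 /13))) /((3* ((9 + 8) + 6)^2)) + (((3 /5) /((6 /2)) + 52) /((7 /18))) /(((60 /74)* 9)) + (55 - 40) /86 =18.57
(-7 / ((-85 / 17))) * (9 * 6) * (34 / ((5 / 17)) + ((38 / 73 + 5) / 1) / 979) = 15615157698 / 1786675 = 8739.79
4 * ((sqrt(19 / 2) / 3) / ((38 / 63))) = 21 * sqrt(38) / 19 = 6.81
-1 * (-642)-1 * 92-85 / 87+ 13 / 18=286967 / 522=549.75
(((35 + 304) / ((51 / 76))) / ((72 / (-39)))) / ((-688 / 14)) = 195377 / 35088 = 5.57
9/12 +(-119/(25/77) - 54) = -41977/100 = -419.77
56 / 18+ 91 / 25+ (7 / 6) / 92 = 280021 / 41400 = 6.76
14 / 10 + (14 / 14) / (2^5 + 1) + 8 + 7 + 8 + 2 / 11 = 4061 / 165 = 24.61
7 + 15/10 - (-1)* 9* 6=125/2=62.50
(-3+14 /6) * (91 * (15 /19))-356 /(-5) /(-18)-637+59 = -538522 /855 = -629.85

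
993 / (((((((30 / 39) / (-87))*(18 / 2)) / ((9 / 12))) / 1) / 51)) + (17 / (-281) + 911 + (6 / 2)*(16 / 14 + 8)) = -37480941637 / 78680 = -476371.91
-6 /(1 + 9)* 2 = -6 /5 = -1.20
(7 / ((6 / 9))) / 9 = 7 / 6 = 1.17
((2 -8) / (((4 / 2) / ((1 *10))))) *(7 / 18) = -35 / 3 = -11.67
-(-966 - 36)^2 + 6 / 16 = -8032029 / 8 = -1004003.62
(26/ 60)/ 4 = 13/ 120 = 0.11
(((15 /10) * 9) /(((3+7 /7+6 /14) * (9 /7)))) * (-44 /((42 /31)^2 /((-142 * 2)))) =48422 /3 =16140.67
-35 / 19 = -1.84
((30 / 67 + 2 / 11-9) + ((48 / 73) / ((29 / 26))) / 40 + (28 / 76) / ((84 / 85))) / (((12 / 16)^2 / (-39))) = 738339174508 / 1333995795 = 553.48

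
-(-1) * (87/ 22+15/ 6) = 71/ 11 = 6.45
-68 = -68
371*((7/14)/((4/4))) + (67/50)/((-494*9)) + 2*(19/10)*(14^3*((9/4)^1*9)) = 46980059423/222300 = 211336.30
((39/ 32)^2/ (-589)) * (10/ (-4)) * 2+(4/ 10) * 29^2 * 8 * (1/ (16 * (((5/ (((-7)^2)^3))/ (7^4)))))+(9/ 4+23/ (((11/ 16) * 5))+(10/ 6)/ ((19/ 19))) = 4728306140178786637/ 497587200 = 9502467386.98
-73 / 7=-10.43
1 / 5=0.20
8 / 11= 0.73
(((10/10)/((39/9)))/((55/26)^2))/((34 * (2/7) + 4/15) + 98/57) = 31122/7060955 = 0.00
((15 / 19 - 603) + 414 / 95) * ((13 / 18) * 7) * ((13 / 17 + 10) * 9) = -472911894 / 1615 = -292824.70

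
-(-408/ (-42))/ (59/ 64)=-4352/ 413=-10.54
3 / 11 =0.27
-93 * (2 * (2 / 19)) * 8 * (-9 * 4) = 107136 / 19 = 5638.74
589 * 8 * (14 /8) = 8246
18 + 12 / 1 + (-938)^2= 879874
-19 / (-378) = 19 / 378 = 0.05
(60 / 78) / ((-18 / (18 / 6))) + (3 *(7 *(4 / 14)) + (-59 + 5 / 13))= -2057 / 39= -52.74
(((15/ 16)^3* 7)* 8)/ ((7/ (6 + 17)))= 77625/ 512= 151.61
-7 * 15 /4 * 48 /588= -15 /7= -2.14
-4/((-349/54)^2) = -11664/121801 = -0.10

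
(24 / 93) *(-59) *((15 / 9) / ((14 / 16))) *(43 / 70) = -17.82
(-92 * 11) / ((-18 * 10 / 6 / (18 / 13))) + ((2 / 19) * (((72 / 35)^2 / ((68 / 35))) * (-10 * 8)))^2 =127315640316 / 332287865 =383.15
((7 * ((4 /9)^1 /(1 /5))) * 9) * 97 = 13580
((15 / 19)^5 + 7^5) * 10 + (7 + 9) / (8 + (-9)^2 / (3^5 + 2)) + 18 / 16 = 168076.11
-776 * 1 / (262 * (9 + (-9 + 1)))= -388 / 131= -2.96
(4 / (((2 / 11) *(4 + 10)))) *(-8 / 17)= -88 / 119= -0.74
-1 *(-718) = 718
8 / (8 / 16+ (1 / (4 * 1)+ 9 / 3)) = 32 / 15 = 2.13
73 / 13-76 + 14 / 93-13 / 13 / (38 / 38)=-86122 / 1209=-71.23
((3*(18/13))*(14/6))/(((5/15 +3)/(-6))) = -1134/65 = -17.45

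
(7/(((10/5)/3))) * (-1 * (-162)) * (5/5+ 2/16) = 15309/8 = 1913.62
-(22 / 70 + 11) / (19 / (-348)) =137808 / 665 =207.23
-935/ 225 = -187/ 45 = -4.16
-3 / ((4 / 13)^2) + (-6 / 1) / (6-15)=-1489 / 48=-31.02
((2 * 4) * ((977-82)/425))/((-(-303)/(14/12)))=0.06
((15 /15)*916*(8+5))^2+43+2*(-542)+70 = 141799493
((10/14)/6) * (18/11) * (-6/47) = -0.02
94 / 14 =47 / 7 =6.71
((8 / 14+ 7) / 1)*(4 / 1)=30.29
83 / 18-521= -9295 / 18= -516.39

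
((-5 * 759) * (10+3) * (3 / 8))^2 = 21905480025 / 64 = 342273125.39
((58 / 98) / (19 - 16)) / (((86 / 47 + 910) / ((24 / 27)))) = 1363 / 7087311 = 0.00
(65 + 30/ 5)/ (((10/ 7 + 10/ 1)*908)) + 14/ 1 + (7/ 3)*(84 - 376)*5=-739328429/ 217920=-3392.66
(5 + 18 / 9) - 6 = 1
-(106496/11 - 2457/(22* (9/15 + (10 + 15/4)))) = -4362826/451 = -9673.67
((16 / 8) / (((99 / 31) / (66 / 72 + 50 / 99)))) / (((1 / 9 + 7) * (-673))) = -17453 / 93810816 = -0.00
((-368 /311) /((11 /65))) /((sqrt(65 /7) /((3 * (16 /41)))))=-17664 * sqrt(455) /140261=-2.69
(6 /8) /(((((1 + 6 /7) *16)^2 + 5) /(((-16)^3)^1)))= -3.46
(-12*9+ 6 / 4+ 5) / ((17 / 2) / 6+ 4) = -1218 / 65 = -18.74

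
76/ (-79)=-76/ 79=-0.96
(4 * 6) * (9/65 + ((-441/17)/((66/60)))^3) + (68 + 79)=-133731254207487/425048195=-314626.10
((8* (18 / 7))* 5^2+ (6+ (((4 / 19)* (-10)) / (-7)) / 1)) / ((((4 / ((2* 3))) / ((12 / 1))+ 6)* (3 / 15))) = 6231420 / 14497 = 429.84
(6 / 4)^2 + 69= 285 / 4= 71.25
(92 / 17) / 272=23 / 1156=0.02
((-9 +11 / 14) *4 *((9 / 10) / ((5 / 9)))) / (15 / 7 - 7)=1863 / 170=10.96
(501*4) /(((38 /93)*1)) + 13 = 93433 /19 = 4917.53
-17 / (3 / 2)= -34 / 3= -11.33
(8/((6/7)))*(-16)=-448/3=-149.33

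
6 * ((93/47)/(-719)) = -558/33793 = -0.02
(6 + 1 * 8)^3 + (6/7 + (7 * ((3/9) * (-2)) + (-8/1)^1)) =57376/21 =2732.19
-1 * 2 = -2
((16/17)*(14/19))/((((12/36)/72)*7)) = 6912/323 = 21.40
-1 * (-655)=655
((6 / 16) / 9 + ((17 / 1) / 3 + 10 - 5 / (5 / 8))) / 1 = 185 / 24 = 7.71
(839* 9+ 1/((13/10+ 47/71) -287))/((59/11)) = 1407.81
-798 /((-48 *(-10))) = -133 /80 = -1.66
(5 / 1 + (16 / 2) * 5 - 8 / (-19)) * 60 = 51780 / 19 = 2725.26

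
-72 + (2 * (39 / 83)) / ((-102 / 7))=-101683 / 1411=-72.06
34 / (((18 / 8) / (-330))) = -14960 / 3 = -4986.67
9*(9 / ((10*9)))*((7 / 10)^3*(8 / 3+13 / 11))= 130683 / 110000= 1.19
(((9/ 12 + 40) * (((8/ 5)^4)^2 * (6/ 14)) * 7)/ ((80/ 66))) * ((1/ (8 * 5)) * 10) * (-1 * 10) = -4230217728/ 390625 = -10829.36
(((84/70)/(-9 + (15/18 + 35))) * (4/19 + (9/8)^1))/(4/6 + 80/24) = 261/17480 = 0.01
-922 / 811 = -1.14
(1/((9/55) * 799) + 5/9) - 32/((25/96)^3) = -22613898798/12484375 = -1811.38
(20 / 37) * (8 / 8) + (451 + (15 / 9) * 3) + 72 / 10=85792 / 185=463.74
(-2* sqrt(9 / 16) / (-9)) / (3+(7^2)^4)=1 / 34588824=0.00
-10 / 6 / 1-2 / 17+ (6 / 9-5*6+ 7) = -410 / 17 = -24.12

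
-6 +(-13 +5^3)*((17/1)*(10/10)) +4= 1902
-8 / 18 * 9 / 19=-4 / 19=-0.21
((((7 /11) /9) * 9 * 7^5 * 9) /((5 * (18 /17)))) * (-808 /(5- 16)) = 1335559.23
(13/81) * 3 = 13/27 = 0.48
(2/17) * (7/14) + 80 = 80.06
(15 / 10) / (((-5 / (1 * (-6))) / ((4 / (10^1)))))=18 / 25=0.72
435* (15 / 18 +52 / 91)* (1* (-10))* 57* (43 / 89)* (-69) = 7234065225 / 623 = 11611661.68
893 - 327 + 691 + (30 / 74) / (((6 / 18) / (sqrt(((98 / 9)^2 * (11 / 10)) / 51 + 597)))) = sqrt(3157883535) / 1887 + 1257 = 1286.78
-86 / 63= -1.37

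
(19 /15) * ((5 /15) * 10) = 38 /9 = 4.22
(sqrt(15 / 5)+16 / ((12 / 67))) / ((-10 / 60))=-536 - 6 * sqrt(3)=-546.39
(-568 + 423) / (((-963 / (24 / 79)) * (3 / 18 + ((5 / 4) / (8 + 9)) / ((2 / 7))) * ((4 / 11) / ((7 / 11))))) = 276080 / 1462369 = 0.19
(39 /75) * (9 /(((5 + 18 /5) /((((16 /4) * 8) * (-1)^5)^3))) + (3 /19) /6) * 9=-160486.87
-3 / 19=-0.16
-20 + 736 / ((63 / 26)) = 17876 / 63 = 283.75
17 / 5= 3.40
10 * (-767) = -7670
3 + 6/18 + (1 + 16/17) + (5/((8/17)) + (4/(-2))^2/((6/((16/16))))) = 2253/136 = 16.57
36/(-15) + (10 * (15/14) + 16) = 851/35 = 24.31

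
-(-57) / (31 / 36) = 2052 / 31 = 66.19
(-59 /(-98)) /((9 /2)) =59 /441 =0.13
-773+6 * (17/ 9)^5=-12375245/ 19683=-628.73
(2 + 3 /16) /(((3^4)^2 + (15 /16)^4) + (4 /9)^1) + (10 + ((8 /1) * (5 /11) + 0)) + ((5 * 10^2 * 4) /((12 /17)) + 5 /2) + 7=729703836808231 /255456500178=2856.47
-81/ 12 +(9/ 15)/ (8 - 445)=-59007/ 8740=-6.75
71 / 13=5.46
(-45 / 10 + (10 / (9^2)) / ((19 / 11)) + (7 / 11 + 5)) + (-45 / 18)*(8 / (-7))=963425 / 237006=4.06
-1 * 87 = -87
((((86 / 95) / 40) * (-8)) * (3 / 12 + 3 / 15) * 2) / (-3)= 129 / 2375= 0.05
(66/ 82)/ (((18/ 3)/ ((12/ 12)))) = 11/ 82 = 0.13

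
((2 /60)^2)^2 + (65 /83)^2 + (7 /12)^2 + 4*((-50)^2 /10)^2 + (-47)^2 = 703677119923757 /2790045000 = 252209.95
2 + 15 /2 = 19 /2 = 9.50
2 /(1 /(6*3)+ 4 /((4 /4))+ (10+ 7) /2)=18 /113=0.16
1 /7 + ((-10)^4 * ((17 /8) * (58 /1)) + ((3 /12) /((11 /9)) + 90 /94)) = 17841688889 /14476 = 1232501.30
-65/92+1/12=-0.62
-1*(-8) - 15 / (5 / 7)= -13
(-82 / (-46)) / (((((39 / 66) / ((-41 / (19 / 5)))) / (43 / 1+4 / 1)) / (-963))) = 8369211510 / 5681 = 1473193.37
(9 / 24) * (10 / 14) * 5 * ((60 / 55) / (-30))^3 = -3 / 46585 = -0.00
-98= -98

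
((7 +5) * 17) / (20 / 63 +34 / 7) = 6426 / 163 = 39.42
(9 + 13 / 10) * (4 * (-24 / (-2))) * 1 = 2472 / 5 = 494.40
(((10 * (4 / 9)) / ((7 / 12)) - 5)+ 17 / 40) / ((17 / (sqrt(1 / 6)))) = 2557 * sqrt(6) / 85680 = 0.07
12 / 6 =2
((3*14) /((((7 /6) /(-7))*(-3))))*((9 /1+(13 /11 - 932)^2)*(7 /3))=20548289160 /121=169820571.57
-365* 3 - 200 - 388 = -1683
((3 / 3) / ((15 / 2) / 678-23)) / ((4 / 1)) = -0.01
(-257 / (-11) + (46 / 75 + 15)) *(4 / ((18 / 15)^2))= 32156 / 297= 108.27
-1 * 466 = -466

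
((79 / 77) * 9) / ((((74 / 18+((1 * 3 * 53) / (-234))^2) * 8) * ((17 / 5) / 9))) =48664395 / 72835378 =0.67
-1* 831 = -831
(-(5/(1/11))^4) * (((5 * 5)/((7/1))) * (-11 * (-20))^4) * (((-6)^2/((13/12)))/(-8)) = 28938448935000000000/91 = 318004933351648351.65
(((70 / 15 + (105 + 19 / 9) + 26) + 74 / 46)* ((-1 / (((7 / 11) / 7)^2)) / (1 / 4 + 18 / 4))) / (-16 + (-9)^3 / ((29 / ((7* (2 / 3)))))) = 202490354 / 7602489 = 26.63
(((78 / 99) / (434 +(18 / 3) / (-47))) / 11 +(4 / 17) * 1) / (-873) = -14814979 / 54928737468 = -0.00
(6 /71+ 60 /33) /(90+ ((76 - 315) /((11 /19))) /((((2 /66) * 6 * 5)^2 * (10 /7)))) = -1486000 /202792117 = -0.01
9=9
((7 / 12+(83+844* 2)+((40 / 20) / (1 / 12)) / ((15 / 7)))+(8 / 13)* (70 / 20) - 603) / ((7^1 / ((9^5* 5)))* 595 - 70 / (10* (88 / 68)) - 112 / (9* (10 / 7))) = -199605716343 / 2382239314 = -83.79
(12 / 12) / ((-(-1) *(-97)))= -1 / 97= -0.01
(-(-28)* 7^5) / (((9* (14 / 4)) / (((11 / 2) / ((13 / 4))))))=25282.32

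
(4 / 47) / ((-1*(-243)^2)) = -4 / 2775303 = -0.00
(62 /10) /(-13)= -31 /65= -0.48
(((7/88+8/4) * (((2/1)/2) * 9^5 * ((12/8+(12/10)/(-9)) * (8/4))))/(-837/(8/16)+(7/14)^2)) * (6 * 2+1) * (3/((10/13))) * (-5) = 5759580411/113300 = 50834.78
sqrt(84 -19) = sqrt(65) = 8.06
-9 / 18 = -1 / 2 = -0.50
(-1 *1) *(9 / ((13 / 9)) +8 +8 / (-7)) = -1191 / 91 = -13.09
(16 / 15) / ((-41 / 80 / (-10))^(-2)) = 1681 / 600000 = 0.00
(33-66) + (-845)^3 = -603351158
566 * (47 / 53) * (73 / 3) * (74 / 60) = 35926001 / 2385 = 15063.31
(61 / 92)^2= 3721 / 8464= 0.44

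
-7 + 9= 2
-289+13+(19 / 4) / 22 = -24269 / 88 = -275.78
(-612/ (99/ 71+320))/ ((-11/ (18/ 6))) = 130356/ 251009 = 0.52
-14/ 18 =-7/ 9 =-0.78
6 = 6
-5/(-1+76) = -1/15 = -0.07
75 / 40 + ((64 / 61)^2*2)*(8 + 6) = 973319 / 29768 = 32.70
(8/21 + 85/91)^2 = 128881/74529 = 1.73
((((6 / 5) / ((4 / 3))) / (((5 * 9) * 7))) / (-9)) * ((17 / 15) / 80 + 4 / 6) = -817 / 3780000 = -0.00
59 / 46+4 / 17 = 1187 / 782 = 1.52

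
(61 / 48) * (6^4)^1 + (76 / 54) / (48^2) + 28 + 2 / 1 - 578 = 34183315 / 31104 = 1099.00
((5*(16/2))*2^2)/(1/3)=480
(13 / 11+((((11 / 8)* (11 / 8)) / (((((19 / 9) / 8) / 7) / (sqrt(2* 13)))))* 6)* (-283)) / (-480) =-13 / 5280+2157309* sqrt(26) / 12160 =904.62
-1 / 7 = -0.14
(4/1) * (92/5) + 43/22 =8311/110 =75.55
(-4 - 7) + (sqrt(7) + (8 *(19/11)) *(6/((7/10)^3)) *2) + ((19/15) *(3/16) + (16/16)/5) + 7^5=17282.52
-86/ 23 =-3.74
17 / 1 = 17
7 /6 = 1.17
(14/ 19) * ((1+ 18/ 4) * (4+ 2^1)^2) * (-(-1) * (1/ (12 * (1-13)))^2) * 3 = 77/ 3648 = 0.02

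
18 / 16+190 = 1529 / 8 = 191.12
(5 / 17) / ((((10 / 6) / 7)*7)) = 3 / 17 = 0.18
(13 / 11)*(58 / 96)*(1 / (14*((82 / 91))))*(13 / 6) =63713 / 519552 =0.12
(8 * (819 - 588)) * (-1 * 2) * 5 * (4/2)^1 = -36960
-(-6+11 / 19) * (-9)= -927 / 19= -48.79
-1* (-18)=18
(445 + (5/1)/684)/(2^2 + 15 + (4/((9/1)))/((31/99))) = 9435935/432972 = 21.79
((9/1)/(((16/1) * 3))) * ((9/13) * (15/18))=45/416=0.11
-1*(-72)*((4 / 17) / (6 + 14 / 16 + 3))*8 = 13.72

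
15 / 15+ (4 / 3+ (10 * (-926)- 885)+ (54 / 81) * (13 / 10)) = -50709 / 5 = -10141.80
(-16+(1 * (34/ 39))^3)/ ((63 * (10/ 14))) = -181960/ 533871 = -0.34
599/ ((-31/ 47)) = -28153/ 31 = -908.16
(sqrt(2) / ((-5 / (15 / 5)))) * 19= -57 * sqrt(2) / 5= -16.12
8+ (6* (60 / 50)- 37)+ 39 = 86 / 5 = 17.20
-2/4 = -1/2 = -0.50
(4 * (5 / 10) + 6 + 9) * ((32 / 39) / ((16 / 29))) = 986 / 39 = 25.28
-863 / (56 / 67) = -57821 / 56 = -1032.52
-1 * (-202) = 202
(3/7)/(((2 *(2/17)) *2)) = 51/56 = 0.91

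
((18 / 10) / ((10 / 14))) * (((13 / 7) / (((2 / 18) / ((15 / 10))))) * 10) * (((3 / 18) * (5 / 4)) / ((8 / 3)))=3159 / 64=49.36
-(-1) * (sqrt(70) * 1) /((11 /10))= 10 * sqrt(70) /11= 7.61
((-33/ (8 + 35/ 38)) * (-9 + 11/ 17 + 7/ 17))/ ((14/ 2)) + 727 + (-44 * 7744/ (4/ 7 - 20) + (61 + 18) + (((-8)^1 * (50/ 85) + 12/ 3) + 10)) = 14520682/ 791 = 18357.37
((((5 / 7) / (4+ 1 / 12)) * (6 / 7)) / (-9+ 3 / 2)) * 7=-0.14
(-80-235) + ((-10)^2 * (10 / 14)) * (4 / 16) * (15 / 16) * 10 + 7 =-140.59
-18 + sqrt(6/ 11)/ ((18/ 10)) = -18 + 5 * sqrt(66)/ 99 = -17.59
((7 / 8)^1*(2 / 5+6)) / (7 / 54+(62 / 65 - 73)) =-2808 / 36061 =-0.08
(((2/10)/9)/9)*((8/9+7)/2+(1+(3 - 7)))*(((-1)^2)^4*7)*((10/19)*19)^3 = 11900/729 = 16.32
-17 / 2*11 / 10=-187 / 20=-9.35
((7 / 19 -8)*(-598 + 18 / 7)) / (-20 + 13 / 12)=-7252320 / 30191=-240.21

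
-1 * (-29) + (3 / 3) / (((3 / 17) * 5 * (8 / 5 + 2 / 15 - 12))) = 4449 / 154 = 28.89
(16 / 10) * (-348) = -2784 / 5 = -556.80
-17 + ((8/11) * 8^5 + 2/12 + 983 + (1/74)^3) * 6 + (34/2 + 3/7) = 2322805562279/15601124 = 148887.06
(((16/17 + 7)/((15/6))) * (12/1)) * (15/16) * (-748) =-26730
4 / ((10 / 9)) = 18 / 5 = 3.60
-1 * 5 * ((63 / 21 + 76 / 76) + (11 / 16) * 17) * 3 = -3765 / 16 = -235.31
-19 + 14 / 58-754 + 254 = -15044 / 29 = -518.76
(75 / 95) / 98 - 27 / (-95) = 2721 / 9310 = 0.29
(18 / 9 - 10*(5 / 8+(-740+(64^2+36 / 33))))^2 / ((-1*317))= -3556124.00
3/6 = 1/2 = 0.50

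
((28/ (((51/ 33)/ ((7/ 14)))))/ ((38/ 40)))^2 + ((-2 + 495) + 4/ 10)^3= 1566436599886227/ 13041125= 120115143.43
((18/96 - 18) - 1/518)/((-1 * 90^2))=0.00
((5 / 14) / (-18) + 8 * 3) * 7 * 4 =6043 / 9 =671.44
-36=-36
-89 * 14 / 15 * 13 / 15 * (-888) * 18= 28767648 / 25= 1150705.92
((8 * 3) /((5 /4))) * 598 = 57408 /5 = 11481.60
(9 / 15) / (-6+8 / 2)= -3 / 10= -0.30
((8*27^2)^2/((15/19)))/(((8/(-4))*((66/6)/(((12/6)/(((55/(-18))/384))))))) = 1488919117824/3025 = 492204667.05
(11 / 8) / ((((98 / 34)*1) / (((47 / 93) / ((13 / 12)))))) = 8789 / 39494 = 0.22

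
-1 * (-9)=9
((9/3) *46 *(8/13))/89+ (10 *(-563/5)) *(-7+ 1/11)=99023576/12727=7780.59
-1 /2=-0.50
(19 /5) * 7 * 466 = 61978 /5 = 12395.60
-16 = -16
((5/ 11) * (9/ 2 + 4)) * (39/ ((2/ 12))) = 9945/ 11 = 904.09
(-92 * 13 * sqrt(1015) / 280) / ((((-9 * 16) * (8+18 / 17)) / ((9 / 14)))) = 5083 * sqrt(1015) / 2414720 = 0.07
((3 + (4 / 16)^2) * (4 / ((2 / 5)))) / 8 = 245 / 64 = 3.83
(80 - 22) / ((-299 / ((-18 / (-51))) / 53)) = -18444 / 5083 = -3.63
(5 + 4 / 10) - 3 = 12 / 5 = 2.40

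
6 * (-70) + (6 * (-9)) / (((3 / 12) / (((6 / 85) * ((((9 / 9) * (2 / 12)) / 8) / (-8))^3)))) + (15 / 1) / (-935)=-51473940447 / 122552320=-420.02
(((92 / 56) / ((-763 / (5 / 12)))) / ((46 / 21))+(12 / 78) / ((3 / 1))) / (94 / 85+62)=2058785 / 2553864768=0.00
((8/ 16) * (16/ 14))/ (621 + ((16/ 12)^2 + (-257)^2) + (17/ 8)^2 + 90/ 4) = 2304/ 268929535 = 0.00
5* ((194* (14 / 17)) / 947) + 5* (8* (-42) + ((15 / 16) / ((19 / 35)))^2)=-2476071265465 / 1487805184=-1664.24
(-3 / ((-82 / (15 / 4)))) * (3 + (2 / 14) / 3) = 120 / 287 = 0.42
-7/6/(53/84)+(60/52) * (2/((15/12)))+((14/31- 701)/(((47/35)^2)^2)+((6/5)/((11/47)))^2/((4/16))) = -34770286647580691/315280947098975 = -110.28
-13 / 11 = -1.18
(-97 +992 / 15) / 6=-463 / 90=-5.14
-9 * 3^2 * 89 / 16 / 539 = -0.84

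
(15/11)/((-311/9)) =-135/3421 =-0.04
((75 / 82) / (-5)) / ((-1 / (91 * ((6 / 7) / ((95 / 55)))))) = 6435 / 779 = 8.26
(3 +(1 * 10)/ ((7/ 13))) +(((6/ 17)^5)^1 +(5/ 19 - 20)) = 347479316/ 188840981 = 1.84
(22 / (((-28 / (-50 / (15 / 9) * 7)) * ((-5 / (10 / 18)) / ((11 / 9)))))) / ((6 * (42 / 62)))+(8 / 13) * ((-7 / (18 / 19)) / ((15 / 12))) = -2023459 / 221130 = -9.15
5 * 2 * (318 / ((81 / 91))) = 96460 / 27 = 3572.59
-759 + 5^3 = -634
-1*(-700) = 700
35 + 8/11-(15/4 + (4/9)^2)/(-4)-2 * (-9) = 780005/14256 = 54.71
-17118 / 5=-3423.60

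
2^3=8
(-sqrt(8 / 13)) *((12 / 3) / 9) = -8 *sqrt(26) / 117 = -0.35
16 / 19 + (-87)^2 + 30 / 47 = 6760439 / 893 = 7570.48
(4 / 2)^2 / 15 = 4 / 15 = 0.27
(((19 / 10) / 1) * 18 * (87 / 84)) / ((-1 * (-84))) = 1653 / 3920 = 0.42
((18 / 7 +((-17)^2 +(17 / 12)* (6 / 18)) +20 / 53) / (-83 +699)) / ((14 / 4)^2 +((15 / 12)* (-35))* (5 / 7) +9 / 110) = -19527875 / 778227408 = -0.03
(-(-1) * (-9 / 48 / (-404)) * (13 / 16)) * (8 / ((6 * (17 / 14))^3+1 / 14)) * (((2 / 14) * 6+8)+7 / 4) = 567567 / 6860915456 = 0.00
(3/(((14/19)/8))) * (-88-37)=-28500/7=-4071.43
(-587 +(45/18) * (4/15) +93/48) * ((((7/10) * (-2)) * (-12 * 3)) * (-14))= 4123497/10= 412349.70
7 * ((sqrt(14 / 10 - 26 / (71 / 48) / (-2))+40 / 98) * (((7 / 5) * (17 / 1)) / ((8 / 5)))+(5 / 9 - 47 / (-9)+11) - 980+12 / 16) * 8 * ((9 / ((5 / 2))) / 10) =-482026 / 25+7497 * sqrt(1284035) / 8875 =-18323.83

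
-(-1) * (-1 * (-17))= 17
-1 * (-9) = 9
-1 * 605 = -605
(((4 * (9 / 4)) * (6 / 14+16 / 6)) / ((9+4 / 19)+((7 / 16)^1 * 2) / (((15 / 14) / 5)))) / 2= 22230 / 21217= 1.05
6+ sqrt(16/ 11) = 4*sqrt(11)/ 11+ 6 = 7.21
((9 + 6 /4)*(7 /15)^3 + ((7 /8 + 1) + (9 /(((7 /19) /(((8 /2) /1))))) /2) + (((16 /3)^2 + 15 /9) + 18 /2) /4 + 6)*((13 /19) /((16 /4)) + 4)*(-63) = -1349580901 /76000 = -17757.64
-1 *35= -35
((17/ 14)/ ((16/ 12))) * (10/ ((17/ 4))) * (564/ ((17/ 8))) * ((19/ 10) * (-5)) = -642960/ 119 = -5403.03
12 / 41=0.29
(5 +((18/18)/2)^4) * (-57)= -4617/16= -288.56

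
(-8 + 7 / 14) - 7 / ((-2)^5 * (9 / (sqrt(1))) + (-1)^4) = -613 / 82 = -7.48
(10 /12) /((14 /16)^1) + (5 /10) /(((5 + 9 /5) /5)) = 1885 /1428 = 1.32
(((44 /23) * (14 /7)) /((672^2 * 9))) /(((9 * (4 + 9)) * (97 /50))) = 275 /66305034432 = 0.00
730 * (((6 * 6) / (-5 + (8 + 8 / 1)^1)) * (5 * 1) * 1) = 131400 / 11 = 11945.45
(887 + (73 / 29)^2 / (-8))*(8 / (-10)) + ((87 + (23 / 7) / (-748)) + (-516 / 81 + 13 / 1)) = -365801375867 / 594469260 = -615.34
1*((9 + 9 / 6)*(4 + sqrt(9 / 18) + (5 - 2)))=21*sqrt(2) / 4 + 147 / 2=80.92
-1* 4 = -4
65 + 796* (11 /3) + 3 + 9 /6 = 2988.17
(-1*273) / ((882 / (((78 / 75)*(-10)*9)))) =28.97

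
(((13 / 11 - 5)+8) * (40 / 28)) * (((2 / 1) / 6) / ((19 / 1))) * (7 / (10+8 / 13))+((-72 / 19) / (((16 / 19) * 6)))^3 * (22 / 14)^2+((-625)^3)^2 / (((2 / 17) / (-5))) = -14942865371704101568237547 / 5898816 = -2533197402954101563.47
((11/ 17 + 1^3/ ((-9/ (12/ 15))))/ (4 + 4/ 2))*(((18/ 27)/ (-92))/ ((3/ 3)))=-0.00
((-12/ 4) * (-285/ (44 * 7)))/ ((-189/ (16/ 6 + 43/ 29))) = -34295/ 562716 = -0.06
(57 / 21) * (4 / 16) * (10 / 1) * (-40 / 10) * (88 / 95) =-25.14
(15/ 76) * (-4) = -15/ 19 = -0.79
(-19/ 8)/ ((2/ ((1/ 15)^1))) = -19/ 240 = -0.08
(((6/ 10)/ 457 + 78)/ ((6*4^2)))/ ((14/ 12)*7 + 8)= 178233/ 3546320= 0.05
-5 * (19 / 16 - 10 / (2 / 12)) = 4705 / 16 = 294.06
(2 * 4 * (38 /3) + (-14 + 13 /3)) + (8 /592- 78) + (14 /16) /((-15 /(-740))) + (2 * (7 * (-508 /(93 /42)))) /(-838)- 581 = -750186985 /1441779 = -520.32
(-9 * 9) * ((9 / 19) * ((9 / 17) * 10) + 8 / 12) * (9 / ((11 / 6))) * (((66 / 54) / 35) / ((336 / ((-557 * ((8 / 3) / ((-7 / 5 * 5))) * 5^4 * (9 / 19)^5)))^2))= -3905.29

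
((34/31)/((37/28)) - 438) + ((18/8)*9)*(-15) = -3399341/4588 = -740.92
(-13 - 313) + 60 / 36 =-973 / 3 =-324.33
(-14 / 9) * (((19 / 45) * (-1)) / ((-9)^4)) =266 / 2657205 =0.00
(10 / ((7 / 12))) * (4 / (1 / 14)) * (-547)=-525120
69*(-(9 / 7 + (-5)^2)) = -12696 / 7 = -1813.71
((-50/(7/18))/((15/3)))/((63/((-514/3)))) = 10280/147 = 69.93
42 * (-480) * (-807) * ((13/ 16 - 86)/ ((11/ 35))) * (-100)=4850739810000/ 11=440976346363.64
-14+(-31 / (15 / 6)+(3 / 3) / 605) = -15971 / 605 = -26.40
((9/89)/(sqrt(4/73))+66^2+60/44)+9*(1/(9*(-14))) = 9*sqrt(73)/178+671023/154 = 4357.72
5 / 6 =0.83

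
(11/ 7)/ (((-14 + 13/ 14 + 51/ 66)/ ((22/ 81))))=-2662/ 76707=-0.03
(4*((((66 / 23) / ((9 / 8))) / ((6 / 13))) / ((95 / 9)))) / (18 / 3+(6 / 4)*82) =4576 / 281865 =0.02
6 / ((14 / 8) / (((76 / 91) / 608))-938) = 1 / 56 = 0.02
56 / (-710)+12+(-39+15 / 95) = -181582 / 6745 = -26.92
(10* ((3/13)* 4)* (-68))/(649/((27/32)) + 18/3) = -0.81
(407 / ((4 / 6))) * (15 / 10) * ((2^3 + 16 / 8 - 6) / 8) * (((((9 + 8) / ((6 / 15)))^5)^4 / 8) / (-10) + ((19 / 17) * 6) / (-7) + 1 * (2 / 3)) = -33790326642293108364053548261587366033699669 / 15971909632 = -2115609681048632943082604000000000.00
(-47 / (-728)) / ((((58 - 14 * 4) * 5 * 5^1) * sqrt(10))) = 47 * sqrt(10) / 364000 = 0.00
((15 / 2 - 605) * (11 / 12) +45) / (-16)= 12065 / 384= 31.42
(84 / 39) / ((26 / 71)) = 994 / 169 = 5.88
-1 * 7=-7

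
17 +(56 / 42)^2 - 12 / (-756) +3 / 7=173 / 9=19.22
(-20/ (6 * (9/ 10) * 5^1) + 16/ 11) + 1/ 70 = 15137/ 20790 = 0.73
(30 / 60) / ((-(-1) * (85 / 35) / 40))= 140 / 17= 8.24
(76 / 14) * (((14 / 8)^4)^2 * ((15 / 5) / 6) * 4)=15647317 / 16384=955.04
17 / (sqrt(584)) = 17*sqrt(146) / 292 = 0.70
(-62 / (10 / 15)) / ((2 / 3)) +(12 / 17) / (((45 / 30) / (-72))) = -5895 / 34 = -173.38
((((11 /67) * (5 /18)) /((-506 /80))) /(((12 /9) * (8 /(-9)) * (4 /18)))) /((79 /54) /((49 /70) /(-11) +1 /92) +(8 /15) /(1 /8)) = -24330375 /20848078048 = -0.00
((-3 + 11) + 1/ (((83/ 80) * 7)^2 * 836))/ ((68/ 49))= 141100898/ 24476617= 5.76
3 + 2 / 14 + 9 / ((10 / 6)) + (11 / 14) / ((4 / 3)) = 2557 / 280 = 9.13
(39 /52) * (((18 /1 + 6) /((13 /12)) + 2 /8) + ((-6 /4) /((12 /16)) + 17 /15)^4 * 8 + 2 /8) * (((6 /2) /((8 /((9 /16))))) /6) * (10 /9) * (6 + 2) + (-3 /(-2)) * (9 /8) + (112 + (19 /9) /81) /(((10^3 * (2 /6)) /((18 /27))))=1255340423 /151632000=8.28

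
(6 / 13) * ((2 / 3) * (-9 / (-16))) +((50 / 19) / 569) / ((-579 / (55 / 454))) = 12788227967 / 73887952476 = 0.17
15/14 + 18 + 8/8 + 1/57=16031/798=20.09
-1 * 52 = -52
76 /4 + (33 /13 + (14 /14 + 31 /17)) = 5384 /221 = 24.36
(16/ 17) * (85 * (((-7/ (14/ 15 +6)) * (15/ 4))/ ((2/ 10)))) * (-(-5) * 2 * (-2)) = 30288.46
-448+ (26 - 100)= -522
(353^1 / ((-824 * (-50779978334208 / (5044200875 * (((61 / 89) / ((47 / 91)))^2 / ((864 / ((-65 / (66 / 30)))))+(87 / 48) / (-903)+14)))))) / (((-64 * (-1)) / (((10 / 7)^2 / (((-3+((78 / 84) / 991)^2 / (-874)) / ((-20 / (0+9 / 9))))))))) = 9520282117055912304902105086104078125 / 75505120931050016363073123435808070565888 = 0.00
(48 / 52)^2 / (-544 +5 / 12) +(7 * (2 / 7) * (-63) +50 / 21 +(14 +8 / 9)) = -7551459814 / 69450381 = -108.73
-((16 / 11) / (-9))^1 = 16 / 99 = 0.16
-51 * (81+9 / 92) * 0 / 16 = 0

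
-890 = -890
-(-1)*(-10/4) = -5/2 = -2.50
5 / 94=0.05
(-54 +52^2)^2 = 7022500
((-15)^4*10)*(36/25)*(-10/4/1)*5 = -9112500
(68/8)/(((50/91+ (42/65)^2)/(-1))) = -502775/57196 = -8.79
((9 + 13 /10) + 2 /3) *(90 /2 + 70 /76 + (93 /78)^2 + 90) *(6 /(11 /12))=1741096623 /176605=9858.71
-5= -5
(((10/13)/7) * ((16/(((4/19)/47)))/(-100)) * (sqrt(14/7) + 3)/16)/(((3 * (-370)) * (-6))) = -893/8080800-893 * sqrt(2)/24242400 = -0.00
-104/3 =-34.67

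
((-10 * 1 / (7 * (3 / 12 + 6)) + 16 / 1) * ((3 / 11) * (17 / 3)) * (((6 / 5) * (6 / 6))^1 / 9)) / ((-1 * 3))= -6256 / 5775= -1.08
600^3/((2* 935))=21600000/187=115508.02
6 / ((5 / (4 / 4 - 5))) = -24 / 5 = -4.80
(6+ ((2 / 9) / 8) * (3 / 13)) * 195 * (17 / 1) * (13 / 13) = 79645 / 4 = 19911.25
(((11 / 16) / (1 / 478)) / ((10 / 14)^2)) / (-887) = -128821 / 177400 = -0.73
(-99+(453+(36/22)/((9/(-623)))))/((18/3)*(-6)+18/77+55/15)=-55608/7415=-7.50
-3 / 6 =-1 / 2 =-0.50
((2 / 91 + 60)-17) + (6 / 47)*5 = 43.66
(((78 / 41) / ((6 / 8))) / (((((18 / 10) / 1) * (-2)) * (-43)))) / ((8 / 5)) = 325 / 31734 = 0.01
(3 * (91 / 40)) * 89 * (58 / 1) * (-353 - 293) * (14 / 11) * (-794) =1264945214442 / 55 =22999003898.95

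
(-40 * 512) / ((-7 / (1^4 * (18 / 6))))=61440 / 7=8777.14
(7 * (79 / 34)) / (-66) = -553 / 2244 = -0.25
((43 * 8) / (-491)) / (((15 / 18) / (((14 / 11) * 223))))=-6443808 / 27005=-238.62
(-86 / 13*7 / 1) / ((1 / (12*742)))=-412323.69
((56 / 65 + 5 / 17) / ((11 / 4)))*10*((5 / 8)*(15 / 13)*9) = 861975 / 31603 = 27.28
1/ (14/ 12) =6/ 7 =0.86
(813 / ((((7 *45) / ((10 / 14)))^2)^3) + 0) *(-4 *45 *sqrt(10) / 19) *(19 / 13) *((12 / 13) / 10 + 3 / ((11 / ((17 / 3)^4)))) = -5886821348 *sqrt(10) / 13674483343667765619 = -0.00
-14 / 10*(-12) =84 / 5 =16.80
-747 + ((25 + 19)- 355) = -1058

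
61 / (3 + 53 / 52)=3172 / 209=15.18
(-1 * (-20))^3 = 8000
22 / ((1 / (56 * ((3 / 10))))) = 369.60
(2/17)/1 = 2/17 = 0.12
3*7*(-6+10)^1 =84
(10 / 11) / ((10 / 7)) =7 / 11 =0.64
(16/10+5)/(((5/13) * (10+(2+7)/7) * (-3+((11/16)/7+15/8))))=-336336/227125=-1.48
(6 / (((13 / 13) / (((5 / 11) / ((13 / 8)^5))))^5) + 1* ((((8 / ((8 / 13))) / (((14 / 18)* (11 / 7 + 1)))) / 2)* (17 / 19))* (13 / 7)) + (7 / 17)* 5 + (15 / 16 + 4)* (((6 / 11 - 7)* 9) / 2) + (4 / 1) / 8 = -11137444225205741824141043616467762511881 / 82223843574945848866616082061129360736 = -135.45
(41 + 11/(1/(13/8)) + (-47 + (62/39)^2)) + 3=17.40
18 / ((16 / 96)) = 108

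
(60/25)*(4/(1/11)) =528/5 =105.60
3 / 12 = 1 / 4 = 0.25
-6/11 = -0.55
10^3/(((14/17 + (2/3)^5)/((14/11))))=28917000/21703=1332.40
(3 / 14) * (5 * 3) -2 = 1.21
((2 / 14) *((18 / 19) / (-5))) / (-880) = 9 / 292600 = 0.00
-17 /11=-1.55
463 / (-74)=-463 / 74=-6.26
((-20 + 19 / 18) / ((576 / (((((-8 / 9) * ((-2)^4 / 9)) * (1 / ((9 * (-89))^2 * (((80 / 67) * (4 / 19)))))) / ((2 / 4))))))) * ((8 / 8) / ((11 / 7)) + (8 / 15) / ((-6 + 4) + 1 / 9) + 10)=127347101 / 19083266863200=0.00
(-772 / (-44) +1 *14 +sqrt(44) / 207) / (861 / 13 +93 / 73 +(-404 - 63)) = -329303 / 4170331 - 1898 *sqrt(11) / 78478047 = -0.08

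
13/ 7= 1.86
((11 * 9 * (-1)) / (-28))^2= 9801 / 784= 12.50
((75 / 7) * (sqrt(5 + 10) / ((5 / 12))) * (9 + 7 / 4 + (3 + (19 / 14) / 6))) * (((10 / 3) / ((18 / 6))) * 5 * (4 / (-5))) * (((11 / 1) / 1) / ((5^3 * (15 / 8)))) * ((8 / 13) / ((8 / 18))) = -1652992 * sqrt(15) / 15925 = -402.01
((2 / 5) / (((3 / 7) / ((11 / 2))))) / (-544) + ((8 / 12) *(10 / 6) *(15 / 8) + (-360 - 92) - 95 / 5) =-1275479 / 2720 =-468.93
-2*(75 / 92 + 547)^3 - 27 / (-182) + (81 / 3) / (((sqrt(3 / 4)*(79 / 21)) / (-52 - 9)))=-11649496368822965 / 35430304 - 23058*sqrt(3) / 79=-328800855.91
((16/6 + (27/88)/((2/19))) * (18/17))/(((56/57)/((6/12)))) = 71991/23936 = 3.01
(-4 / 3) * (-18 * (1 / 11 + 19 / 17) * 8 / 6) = 7232 / 187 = 38.67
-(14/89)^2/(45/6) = -392/118815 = -0.00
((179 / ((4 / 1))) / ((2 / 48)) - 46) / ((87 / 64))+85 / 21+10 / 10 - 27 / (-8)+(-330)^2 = 534286187 / 4872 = 109664.65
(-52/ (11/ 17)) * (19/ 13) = -1292/ 11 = -117.45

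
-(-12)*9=108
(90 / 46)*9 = 405 / 23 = 17.61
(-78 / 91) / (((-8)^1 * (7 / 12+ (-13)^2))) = 9 / 14245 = 0.00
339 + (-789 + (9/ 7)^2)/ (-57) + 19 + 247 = 618.81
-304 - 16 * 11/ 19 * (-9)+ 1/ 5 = -220.43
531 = 531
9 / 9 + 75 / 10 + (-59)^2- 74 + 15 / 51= 116137 / 34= 3415.79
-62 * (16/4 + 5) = -558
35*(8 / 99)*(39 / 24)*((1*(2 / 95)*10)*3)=1820 / 627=2.90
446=446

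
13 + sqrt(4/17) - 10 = 2 * sqrt(17)/17 + 3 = 3.49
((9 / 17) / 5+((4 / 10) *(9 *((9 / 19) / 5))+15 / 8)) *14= 1049979 / 32300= 32.51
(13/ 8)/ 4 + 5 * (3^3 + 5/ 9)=39797/ 288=138.18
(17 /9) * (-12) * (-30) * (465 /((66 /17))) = 895900 /11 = 81445.45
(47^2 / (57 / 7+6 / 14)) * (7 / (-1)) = -108241 / 60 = -1804.02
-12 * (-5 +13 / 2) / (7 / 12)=-216 / 7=-30.86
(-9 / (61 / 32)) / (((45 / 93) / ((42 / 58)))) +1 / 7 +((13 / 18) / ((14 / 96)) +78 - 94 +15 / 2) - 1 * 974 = -365720927 / 371490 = -984.47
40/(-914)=-20/457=-0.04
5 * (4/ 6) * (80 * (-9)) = -2400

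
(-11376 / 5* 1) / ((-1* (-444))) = -948 / 185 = -5.12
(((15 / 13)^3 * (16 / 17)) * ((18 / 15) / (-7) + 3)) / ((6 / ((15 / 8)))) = 334125 / 261443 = 1.28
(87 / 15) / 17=29 / 85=0.34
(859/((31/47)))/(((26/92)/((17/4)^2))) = 268359331/3224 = 83238.01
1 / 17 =0.06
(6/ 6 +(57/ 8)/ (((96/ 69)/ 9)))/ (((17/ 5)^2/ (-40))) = -1506875/ 9248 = -162.94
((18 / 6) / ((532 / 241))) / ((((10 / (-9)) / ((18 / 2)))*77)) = -58563 / 409640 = -0.14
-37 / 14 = -2.64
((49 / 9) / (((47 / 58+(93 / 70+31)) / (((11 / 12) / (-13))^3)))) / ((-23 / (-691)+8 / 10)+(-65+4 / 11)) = 2515827816425 / 2786782145508301824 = 0.00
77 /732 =0.11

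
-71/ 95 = -0.75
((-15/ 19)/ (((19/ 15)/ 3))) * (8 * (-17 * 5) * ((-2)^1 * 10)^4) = 73440000000/ 361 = 203434903.05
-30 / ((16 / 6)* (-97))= 45 / 388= 0.12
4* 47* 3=564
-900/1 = -900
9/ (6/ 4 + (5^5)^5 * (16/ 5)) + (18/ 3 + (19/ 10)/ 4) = 494003295898437501497/ 76293945312500000120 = 6.48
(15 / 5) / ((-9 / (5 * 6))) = -10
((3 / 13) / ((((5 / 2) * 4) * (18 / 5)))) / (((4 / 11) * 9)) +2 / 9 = 1259 / 5616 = 0.22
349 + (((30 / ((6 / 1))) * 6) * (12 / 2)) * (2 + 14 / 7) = 1069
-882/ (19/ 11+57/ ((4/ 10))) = -19404/ 3173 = -6.12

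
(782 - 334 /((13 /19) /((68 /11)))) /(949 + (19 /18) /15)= -86319540 /36643607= -2.36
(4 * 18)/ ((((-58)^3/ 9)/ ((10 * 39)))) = -1.30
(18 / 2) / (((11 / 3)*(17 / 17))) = 27 / 11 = 2.45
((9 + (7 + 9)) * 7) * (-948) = -165900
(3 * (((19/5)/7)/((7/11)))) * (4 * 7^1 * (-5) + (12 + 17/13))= -1032669/3185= -324.23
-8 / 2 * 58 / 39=-232 / 39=-5.95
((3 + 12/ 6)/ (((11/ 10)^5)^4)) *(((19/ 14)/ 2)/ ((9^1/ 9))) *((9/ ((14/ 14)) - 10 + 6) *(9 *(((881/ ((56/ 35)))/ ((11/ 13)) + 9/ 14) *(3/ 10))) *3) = 4824416320312500000000000000/ 362612247268649844959339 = 13304.61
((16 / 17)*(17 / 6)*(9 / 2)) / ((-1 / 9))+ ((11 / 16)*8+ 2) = -201 / 2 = -100.50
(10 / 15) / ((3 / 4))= 8 / 9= 0.89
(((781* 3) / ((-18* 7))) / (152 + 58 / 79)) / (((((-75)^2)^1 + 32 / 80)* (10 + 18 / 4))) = -28045 / 18789332058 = -0.00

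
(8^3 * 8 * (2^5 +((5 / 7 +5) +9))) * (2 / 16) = 167424 / 7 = 23917.71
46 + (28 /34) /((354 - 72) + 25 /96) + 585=41524409 /65807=631.00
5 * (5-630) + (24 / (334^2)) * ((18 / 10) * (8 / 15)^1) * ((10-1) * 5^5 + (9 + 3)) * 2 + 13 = -3100.38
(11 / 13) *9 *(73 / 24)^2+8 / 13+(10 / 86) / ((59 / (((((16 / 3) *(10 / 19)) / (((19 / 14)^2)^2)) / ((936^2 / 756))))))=43459984391406701 / 611501687739072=71.07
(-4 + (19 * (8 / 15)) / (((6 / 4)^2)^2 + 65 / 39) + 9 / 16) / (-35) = 0.06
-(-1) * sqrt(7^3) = 7 * sqrt(7) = 18.52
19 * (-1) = -19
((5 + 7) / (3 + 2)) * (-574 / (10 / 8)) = -1102.08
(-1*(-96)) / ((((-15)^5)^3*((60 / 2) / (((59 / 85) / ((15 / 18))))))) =-0.00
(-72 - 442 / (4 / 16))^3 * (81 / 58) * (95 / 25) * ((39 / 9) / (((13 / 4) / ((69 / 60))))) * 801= -1177500721489920 / 29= -40603473154824.83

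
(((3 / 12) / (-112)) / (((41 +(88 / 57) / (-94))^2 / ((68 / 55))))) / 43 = -0.00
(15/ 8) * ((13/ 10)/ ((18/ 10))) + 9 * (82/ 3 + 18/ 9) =12737/ 48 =265.35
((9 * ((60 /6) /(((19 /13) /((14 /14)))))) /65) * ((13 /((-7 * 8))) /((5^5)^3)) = -117 /16235351562500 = -0.00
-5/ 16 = -0.31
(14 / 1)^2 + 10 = 206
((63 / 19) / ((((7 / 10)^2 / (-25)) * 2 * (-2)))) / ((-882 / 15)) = -9375 / 13034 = -0.72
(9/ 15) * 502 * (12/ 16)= 2259/ 10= 225.90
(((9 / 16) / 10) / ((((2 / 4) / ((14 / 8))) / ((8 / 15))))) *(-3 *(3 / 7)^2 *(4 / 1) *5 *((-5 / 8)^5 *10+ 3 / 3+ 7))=-9351207 / 1146880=-8.15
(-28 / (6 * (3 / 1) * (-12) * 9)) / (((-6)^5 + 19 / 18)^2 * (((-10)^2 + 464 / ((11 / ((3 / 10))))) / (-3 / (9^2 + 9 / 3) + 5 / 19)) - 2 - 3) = 46585 / 96839803497993558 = 0.00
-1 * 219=-219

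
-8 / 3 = -2.67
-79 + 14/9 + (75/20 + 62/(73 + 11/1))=-18385/252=-72.96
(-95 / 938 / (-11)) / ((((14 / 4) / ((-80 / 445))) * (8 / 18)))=-3420 / 3214057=-0.00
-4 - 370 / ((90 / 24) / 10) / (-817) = -6844 / 2451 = -2.79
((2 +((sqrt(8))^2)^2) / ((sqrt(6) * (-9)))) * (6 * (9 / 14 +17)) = -2717 * sqrt(6) / 21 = -316.92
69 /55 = 1.25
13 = 13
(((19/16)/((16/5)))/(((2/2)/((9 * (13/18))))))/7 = 1235/3584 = 0.34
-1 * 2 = -2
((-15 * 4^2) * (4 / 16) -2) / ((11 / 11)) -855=-917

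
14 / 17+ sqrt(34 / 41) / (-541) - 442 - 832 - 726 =-33986 / 17 - sqrt(1394) / 22181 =-1999.18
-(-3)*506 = 1518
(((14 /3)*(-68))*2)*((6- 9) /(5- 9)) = -476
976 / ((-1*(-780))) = 244 / 195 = 1.25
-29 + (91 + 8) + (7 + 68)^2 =5695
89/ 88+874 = 77001/ 88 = 875.01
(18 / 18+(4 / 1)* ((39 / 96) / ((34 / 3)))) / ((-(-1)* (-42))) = -311 / 11424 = -0.03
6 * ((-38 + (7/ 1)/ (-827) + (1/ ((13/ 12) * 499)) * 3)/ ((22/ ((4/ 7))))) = -349501884/ 59012239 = -5.92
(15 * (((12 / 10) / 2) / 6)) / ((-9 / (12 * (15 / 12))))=-5 / 2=-2.50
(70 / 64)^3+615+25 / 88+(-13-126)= 172147273 / 360448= 477.59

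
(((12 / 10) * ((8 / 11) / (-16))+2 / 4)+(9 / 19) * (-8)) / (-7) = 6989 / 14630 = 0.48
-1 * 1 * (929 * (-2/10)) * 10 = 1858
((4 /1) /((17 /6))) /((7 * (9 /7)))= 8 /51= 0.16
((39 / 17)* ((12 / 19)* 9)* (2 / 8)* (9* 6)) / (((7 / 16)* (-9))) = -44.71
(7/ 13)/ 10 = 7/ 130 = 0.05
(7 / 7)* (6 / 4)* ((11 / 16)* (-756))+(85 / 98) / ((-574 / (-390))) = -87644631 / 112504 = -779.04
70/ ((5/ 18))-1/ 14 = 3527/ 14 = 251.93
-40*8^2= -2560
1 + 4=5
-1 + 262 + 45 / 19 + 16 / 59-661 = -445441 / 1121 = -397.36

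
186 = 186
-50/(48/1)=-25/24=-1.04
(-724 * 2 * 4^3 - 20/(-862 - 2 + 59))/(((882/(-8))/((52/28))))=258616592/165669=1561.04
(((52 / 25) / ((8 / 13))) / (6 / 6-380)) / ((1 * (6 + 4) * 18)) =-169 / 3411000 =-0.00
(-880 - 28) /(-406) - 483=-97595 /203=-480.76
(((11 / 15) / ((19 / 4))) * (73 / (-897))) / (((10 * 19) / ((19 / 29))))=-1606 / 37068525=-0.00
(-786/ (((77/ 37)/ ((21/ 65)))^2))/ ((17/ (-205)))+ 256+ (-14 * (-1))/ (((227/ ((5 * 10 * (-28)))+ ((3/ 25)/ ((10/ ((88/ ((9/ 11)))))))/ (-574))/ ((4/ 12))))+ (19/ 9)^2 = 460.50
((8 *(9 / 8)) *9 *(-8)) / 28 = -23.14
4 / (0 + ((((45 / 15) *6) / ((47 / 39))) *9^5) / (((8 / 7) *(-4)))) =-3008 / 145083393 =-0.00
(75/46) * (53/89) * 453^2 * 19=15498409725/4094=3785639.89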